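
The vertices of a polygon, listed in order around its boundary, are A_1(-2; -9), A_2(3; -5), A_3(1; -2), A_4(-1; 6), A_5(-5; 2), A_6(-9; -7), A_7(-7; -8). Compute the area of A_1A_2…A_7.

95.5

Apply the shoelace (surveyor's) formula: 2A = Σ (x_i·y_{i+1} − x_{i+1}·y_i), indices taken mod 7.
A_1→A_2: (-2)(-5) − (3)(-9) = 37
A_2→A_3: (3)(-2) − (1)(-5) = -1
A_3→A_4: (1)(6) − (-1)(-2) = 4
A_4→A_5: (-1)(2) − (-5)(6) = 28
A_5→A_6: (-5)(-7) − (-9)(2) = 53
A_6→A_7: (-9)(-8) − (-7)(-7) = 23
A_7→A_1: (-7)(-9) − (-2)(-8) = 47
Σ = 191
Area = |Σ|/2 = 95.5.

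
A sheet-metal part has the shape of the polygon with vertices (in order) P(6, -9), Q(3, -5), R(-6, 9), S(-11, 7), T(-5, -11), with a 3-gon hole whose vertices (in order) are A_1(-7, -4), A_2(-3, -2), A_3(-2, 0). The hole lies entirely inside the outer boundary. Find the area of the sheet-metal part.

156

Outer boundary:
Apply the shoelace formula: 2A = Σ (x_i·y_{i+1} − x_{i+1}·y_i), indices taken mod 5.
Σ = (-3) + (-3) + (57) + (156) + (111) = 318
Area = |Σ|/2 = 159.
Hole:
Σ = (2) + (-4) + (8) = 6
Area = |Σ|/2 = 3.
Net area = 159 − 3 = 156.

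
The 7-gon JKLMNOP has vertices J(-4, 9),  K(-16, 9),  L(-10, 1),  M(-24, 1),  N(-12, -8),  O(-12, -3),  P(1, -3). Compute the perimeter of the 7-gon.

82

|JK| = √((-12)² + (0)²) = √144 = 12
|KL| = √((6)² + (-8)²) = √100 = 10
|LM| = √((-14)² + (0)²) = √196 = 14
|MN| = √((12)² + (-9)²) = √225 = 15
|NO| = √((0)² + (5)²) = √25 = 5
|OP| = √((13)² + (0)²) = √169 = 13
|PJ| = √((-5)² + (12)²) = √169 = 13
Perimeter = 12 + 10 + 14 + 15 + 5 + 13 + 13 = 82.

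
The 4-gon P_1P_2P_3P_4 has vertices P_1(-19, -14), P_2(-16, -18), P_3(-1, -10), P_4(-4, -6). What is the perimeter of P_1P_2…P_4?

|P_1P_2| = √((3)² + (-4)²) = √25 = 5
|P_2P_3| = √((15)² + (8)²) = √289 = 17
|P_3P_4| = √((-3)² + (4)²) = √25 = 5
|P_4P_1| = √((-15)² + (-8)²) = √289 = 17
Perimeter = 5 + 17 + 5 + 17 = 44.

44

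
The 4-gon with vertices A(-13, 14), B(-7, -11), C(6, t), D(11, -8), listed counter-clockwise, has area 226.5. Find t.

Write out the shoelace sum; only the two edges meeting at C involve t:
2·Area = [((-7)·t − 6·(-11)) + (6·(-8) − 11·t)] + 291
       = -18·t + 309 = 453
⇒ t = -8.

-8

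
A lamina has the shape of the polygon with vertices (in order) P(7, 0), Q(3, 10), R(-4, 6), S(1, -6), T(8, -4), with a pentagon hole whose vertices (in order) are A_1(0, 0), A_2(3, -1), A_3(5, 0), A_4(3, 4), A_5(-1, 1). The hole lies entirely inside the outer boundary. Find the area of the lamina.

Outer boundary:
Apply the shoelace formula: 2A = Σ (x_i·y_{i+1} − x_{i+1}·y_i), indices taken mod 5.
Σ = (70) + (58) + (18) + (44) + (28) = 218
Area = |Σ|/2 = 109.
Hole:
Apply the shoelace (surveyor's) formula: 2A = Σ (x_i·y_{i+1} − x_{i+1}·y_i), indices taken mod 5.
Σ = (0) + (5) + (20) + (7) + (0) = 32
Area = |Σ|/2 = 16.
Net area = 109 − 16 = 93.

93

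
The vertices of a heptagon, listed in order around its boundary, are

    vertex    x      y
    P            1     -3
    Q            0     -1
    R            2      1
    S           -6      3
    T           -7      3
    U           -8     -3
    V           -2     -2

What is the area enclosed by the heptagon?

39.5

Apply the surveyor's formula: 2A = Σ (x_i·y_{i+1} − x_{i+1}·y_i), indices taken mod 7.
Σ = (-1) + (2) + (12) + (3) + (45) + (10) + (8) = 79
Area = |Σ|/2 = 39.5.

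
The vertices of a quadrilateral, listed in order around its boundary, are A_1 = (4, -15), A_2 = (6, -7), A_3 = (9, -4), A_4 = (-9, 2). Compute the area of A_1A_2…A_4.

105

A_1→A_2: (4)(-7) − (6)(-15) = 62
A_2→A_3: (6)(-4) − (9)(-7) = 39
A_3→A_4: (9)(2) − (-9)(-4) = -18
A_4→A_1: (-9)(-15) − (4)(2) = 127
Σ = 210
Area = |Σ|/2 = 105.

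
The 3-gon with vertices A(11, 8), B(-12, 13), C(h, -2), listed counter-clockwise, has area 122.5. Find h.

8

The doubled signed area Σ (x_i y_{i+1} − x_{i+1} y_i) is linear in h.
With h=0 it equals 285; the coefficient of h is -5 (from the two edges through C).
So -5·h + 285 = 2·122.5 = 245 ⇒ h = 8.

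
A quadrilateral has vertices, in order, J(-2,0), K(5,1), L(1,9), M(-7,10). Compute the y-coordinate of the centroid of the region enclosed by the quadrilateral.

Apply the shoelace formula. First the cross-terms c_i = x_i·y_{i+1} − x_{i+1}·y_i:
  -2, 44, 73, 20  ⇒  2A = 135, A = 67.5.
Then Σ (y_i + y_{i+1})·c_i = 2025, so ȳ = 2025 / (6·67.5) = 5.

5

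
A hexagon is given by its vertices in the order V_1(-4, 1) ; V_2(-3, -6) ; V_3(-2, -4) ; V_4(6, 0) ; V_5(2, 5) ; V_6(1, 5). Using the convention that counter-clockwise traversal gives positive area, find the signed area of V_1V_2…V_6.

Σ = (27) + (0) + (24) + (30) + (5) + (21) = 107
Signed area = Σ/2 = 53.5 (positive ⇒ counter-clockwise traversal).

53.5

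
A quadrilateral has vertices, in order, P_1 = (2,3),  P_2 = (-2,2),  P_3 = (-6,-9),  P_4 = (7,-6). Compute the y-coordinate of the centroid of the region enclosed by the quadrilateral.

Apply Gauss's area formula. First the cross-terms c_i = x_i·y_{i+1} − x_{i+1}·y_i:
  10, 30, 99, 33  ⇒  2A = 172, A = 86.
Then Σ (y_i + y_{i+1})·c_i = -1744, so ȳ = -1744 / (6·86) = -436/129.

-436/129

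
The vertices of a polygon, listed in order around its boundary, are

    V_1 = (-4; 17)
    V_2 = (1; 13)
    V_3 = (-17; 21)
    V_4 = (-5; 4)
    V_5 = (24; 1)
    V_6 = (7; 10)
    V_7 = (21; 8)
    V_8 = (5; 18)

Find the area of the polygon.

Apply Gauss's area formula: 2A = Σ (x_i·y_{i+1} − x_{i+1}·y_i), indices taken mod 8.
Σ = (-69) + (242) + (37) + (-101) + (233) + (-154) + (338) + (157) = 683
Area = |Σ|/2 = 341.5.

341.5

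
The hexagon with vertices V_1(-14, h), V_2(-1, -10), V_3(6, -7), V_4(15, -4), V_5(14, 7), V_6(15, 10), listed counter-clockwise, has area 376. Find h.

8

The doubled signed area Σ (x_i y_{i+1} − x_{i+1} y_i) is linear in h.
With h=0 it equals 624; the coefficient of h is 16 (from the two edges through V_1).
So 16·h + 624 = 2·376 = 752 ⇒ h = 8.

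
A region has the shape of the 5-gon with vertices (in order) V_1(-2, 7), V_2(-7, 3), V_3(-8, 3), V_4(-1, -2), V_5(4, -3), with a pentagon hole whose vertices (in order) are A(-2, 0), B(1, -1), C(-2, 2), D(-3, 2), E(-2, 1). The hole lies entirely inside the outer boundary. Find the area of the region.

45.5

Outer boundary:
Apply the surveyor's formula: 2A = Σ (x_i·y_{i+1} − x_{i+1}·y_i), indices taken mod 5.
V_1→V_2: (-2)(3) − (-7)(7) = 43
V_2→V_3: (-7)(3) − (-8)(3) = 3
V_3→V_4: (-8)(-2) − (-1)(3) = 19
V_4→V_5: (-1)(-3) − (4)(-2) = 11
V_5→V_1: (4)(7) − (-2)(-3) = 22
Σ = 98
Area = |Σ|/2 = 49.
Hole:
Apply the shoelace (surveyor's) formula: 2A = Σ (x_i·y_{i+1} − x_{i+1}·y_i), indices taken mod 5.
Σ = (2) + (0) + (2) + (1) + (2) = 7
Area = |Σ|/2 = 3.5.
Net area = 49 − 3.5 = 45.5.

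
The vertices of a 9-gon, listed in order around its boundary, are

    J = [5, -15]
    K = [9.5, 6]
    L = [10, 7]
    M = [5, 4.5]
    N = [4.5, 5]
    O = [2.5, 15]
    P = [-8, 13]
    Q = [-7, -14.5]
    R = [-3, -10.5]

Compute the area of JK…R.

367.875

Apply the shoelace (surveyor's) formula: 2A = Σ (x_i·y_{i+1} − x_{i+1}·y_i), indices taken mod 9.
Σ = (172.5) + (6.5) + (10) + (4.75) + (55) + (152.5) + (207) + (30) + (97.5) = 735.75
Area = |Σ|/2 = 367.875.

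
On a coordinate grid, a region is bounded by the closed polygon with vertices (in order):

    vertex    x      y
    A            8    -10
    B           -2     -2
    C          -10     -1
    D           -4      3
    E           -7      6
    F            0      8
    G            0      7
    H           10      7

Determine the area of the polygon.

186.5

Σ = (-36) + (-18) + (-34) + (-3) + (-56) + (0) + (-70) + (-156) = -373
Area = |Σ|/2 = 186.5.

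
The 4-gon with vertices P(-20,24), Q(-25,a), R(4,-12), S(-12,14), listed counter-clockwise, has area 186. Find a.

The doubled signed area Σ (x_i y_{i+1} − x_{i+1} y_i) is linear in a.
With a=0 it equals 804; the coefficient of a is -24 (from the two edges through Q).
So -24·a + 804 = 2·186 = 372 ⇒ a = 18.

18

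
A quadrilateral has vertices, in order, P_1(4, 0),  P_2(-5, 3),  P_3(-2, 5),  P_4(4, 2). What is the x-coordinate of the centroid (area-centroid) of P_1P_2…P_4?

Apply the surveyor's formula. First the cross-terms c_i = x_i·y_{i+1} − x_{i+1}·y_i:
  12, -19, -24, -8  ⇒  2A = -39, A = -19.5.
Then Σ (x_i + x_{i+1})·c_i = 9, so x̄ = 9 / (6·(-19.5)) = -1/13.

-1/13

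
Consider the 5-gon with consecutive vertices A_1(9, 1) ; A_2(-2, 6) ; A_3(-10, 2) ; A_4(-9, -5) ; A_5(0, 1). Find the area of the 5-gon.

81

A_1→A_2: (9)(6) − (-2)(1) = 56
A_2→A_3: (-2)(2) − (-10)(6) = 56
A_3→A_4: (-10)(-5) − (-9)(2) = 68
A_4→A_5: (-9)(1) − (0)(-5) = -9
A_5→A_1: (0)(1) − (9)(1) = -9
Σ = 162
Area = |Σ|/2 = 81.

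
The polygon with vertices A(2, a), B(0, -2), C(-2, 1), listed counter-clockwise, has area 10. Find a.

-15

The doubled signed area Σ (x_i y_{i+1} − x_{i+1} y_i) is linear in a.
With a=0 it equals -10; the coefficient of a is -2 (from the two edges through A).
So -2·a + -10 = 2·10 = 20 ⇒ a = -15.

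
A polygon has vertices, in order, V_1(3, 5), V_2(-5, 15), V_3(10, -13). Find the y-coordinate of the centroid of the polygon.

7/3

Apply the shoelace formula. First the cross-terms c_i = x_i·y_{i+1} − x_{i+1}·y_i:
  70, -85, 89  ⇒  2A = 74, A = 37.
Then Σ (y_i + y_{i+1})·c_i = 518, so ȳ = 518 / (6·37) = 7/3.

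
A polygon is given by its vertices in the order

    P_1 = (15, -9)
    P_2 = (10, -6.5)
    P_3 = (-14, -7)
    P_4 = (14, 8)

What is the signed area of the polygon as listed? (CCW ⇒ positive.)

-214.25

P_1→P_2: (15)(-6.5) − (10)(-9) = -7.5
P_2→P_3: (10)(-7) − (-14)(-6.5) = -161
P_3→P_4: (-14)(8) − (14)(-7) = -14
P_4→P_1: (14)(-9) − (15)(8) = -246
Σ = -428.5
Signed area = Σ/2 = -214.25 (negative ⇒ clockwise traversal).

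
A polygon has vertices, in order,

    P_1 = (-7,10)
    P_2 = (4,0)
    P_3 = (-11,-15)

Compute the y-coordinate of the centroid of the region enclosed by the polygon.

Apply the surveyor's formula. First the cross-terms c_i = x_i·y_{i+1} − x_{i+1}·y_i:
  -40, -60, -215  ⇒  2A = -315, A = -157.5.
Then Σ (y_i + y_{i+1})·c_i = 1575, so ȳ = 1575 / (6·(-157.5)) = -5/3.

-5/3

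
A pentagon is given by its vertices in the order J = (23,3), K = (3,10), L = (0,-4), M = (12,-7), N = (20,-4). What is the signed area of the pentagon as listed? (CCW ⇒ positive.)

250.5

Apply the surveyor's formula: 2A = Σ (x_i·y_{i+1} − x_{i+1}·y_i), indices taken mod 5.
Σ = (221) + (-12) + (48) + (92) + (152) = 501
Signed area = Σ/2 = 250.5 (positive ⇒ counter-clockwise traversal).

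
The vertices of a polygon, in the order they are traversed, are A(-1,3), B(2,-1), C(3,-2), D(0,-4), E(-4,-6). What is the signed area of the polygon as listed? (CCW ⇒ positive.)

Cross-terms: -5, -1, -12, -16, -18  ⇒  Σ = -52
Signed area = Σ/2 = -26 (negative ⇒ clockwise traversal).

-26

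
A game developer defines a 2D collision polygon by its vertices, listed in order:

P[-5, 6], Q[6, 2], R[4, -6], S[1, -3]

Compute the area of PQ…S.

52.5

Apply the shoelace formula: 2A = Σ (x_i·y_{i+1} − x_{i+1}·y_i), indices taken mod 4.
Cross-terms: -46, -44, -6, -9  ⇒  Σ = -105
Area = |Σ|/2 = 52.5.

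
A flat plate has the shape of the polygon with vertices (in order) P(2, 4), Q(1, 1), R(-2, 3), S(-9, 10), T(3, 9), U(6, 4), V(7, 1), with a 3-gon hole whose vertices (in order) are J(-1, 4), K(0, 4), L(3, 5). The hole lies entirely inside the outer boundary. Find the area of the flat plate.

69

Outer boundary:
Cross-terms: -2, 5, 7, -111, -42, -22, 26  ⇒  Σ = -139
Area = |Σ|/2 = 69.5.
Hole:
Σ = (-4) + (-12) + (17) = 1
Area = |Σ|/2 = 0.5.
Net area = 69.5 − 0.5 = 69.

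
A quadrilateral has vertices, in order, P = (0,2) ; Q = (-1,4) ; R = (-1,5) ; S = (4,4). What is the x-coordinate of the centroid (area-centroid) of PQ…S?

8/9

Apply the shoelace (surveyor's) formula. First the cross-terms c_i = x_i·y_{i+1} − x_{i+1}·y_i:
  2, -1, -24, 8  ⇒  2A = -15, A = -7.5.
Then Σ (x_i + x_{i+1})·c_i = -40, so x̄ = -40 / (6·(-7.5)) = 8/9.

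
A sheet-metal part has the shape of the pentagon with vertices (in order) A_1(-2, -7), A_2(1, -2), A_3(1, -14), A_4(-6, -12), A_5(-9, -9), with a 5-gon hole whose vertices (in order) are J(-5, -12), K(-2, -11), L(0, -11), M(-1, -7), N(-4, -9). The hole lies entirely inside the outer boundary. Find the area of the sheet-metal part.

40

Outer boundary:
Cross-terms: 11, -12, -96, -54, 45  ⇒  Σ = -106
Area = |Σ|/2 = 53.
Hole:
Apply the shoelace formula: 2A = Σ (x_i·y_{i+1} − x_{i+1}·y_i), indices taken mod 5.
Σ = (31) + (22) + (-11) + (-19) + (3) = 26
Area = |Σ|/2 = 13.
Net area = 53 − 13 = 40.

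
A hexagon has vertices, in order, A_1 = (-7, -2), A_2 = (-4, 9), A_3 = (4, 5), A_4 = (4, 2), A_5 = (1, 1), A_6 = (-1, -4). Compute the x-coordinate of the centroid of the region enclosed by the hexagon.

-301/166

Apply the shoelace (surveyor's) formula. First the cross-terms c_i = x_i·y_{i+1} − x_{i+1}·y_i:
  -71, -56, -12, 2, -3, -26  ⇒  2A = -166, A = -83.
Then Σ (x_i + x_{i+1})·c_i = 903, so x̄ = 903 / (6·(-83)) = -301/166.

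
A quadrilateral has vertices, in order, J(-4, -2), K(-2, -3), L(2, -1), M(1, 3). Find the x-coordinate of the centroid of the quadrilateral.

-19/33

Apply the shoelace (surveyor's) formula. First the cross-terms c_i = x_i·y_{i+1} − x_{i+1}·y_i:
  8, 8, 7, 10  ⇒  2A = 33, A = 16.5.
Then Σ (x_i + x_{i+1})·c_i = -57, so x̄ = -57 / (6·16.5) = -19/33.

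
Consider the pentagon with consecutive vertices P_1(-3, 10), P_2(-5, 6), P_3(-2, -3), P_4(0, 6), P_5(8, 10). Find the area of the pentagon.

54.5

Apply the shoelace (surveyor's) formula: 2A = Σ (x_i·y_{i+1} − x_{i+1}·y_i), indices taken mod 5.
Σ = (32) + (27) + (-12) + (-48) + (110) = 109
Area = |Σ|/2 = 54.5.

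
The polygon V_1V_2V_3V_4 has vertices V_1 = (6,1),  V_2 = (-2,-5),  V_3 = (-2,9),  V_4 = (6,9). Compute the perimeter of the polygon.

40

|V_1V_2| = √((-8)² + (-6)²) = √100 = 10
|V_2V_3| = √((0)² + (14)²) = √196 = 14
|V_3V_4| = √((8)² + (0)²) = √64 = 8
|V_4V_1| = √((0)² + (-8)²) = √64 = 8
Perimeter = 10 + 14 + 8 + 8 = 40.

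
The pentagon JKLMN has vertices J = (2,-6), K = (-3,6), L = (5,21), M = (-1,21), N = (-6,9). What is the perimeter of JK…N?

66

|JK| = √((-5)² + (12)²) = √169 = 13
|KL| = √((8)² + (15)²) = √289 = 17
|LM| = √((-6)² + (0)²) = √36 = 6
|MN| = √((-5)² + (-12)²) = √169 = 13
|NJ| = √((8)² + (-15)²) = √289 = 17
Perimeter = 13 + 17 + 6 + 13 + 17 = 66.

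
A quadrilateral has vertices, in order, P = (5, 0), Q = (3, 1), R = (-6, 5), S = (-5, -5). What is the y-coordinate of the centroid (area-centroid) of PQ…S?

1/53

Apply the surveyor's formula. First the cross-terms c_i = x_i·y_{i+1} − x_{i+1}·y_i:
  5, 21, 55, 25  ⇒  2A = 106, A = 53.
Then Σ (y_i + y_{i+1})·c_i = 6, so ȳ = 6 / (6·53) = 1/53.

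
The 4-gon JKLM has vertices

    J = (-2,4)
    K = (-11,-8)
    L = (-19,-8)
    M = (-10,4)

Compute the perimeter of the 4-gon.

46

|JK| = √((-9)² + (-12)²) = √225 = 15
|KL| = √((-8)² + (0)²) = √64 = 8
|LM| = √((9)² + (12)²) = √225 = 15
|MJ| = √((8)² + (0)²) = √64 = 8
Perimeter = 15 + 8 + 15 + 8 = 46.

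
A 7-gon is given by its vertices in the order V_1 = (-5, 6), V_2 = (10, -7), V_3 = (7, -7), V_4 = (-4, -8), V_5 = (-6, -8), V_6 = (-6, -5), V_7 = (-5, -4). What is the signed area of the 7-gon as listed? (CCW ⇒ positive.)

-107.5

Apply Gauss's area formula: 2A = Σ (x_i·y_{i+1} − x_{i+1}·y_i), indices taken mod 7.
Cross-terms: -25, -21, -84, -16, -18, -1, -50  ⇒  Σ = -215
Signed area = Σ/2 = -107.5 (negative ⇒ clockwise traversal).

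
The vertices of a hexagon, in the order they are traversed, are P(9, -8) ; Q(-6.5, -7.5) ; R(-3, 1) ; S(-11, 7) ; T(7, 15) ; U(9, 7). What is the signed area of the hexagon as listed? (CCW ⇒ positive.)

-296.75

P→Q: (9)(-7.5) − (-6.5)(-8) = -119.5
Q→R: (-6.5)(1) − (-3)(-7.5) = -29
R→S: (-3)(7) − (-11)(1) = -10
S→T: (-11)(15) − (7)(7) = -214
T→U: (7)(7) − (9)(15) = -86
U→P: (9)(-8) − (9)(7) = -135
Σ = -593.5
Signed area = Σ/2 = -296.75 (negative ⇒ clockwise traversal).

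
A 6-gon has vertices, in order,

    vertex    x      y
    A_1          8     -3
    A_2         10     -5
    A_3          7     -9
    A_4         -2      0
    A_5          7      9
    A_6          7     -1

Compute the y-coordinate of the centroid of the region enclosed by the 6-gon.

-57/92

Apply Gauss's area formula. First the cross-terms c_i = x_i·y_{i+1} − x_{i+1}·y_i:
  -10, -55, -18, -18, -70, -13  ⇒  2A = -184, A = -92.
Then Σ (y_i + y_{i+1})·c_i = 342, so ȳ = 342 / (6·(-92)) = -57/92.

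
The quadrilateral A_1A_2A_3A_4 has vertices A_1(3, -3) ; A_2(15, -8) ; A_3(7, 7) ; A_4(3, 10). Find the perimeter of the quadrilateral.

48

|A_1A_2| = √((12)² + (-5)²) = √169 = 13
|A_2A_3| = √((-8)² + (15)²) = √289 = 17
|A_3A_4| = √((-4)² + (3)²) = √25 = 5
|A_4A_1| = √((0)² + (-13)²) = √169 = 13
Perimeter = 13 + 17 + 5 + 13 = 48.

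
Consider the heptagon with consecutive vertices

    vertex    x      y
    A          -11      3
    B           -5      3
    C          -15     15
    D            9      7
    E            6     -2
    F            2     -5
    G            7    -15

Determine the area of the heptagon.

256.5

Apply the shoelace (surveyor's) formula: 2A = Σ (x_i·y_{i+1} − x_{i+1}·y_i), indices taken mod 7.
Cross-terms: -18, -30, -240, -60, -26, 5, -144  ⇒  Σ = -513
Area = |Σ|/2 = 256.5.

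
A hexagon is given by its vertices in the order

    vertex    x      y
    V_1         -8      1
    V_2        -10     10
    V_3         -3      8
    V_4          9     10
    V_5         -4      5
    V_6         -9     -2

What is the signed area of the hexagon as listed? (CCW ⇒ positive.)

-54.5

Cross-terms: -70, -50, -102, 85, 53, -25  ⇒  Σ = -109
Signed area = Σ/2 = -54.5 (negative ⇒ clockwise traversal).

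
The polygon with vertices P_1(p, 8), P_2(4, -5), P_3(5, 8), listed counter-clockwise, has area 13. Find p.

3

The doubled signed area Σ (x_i y_{i+1} − x_{i+1} y_i) is linear in p.
With p=0 it equals 65; the coefficient of p is -13 (from the two edges through P_1).
So -13·p + 65 = 2·13 = 26 ⇒ p = 3.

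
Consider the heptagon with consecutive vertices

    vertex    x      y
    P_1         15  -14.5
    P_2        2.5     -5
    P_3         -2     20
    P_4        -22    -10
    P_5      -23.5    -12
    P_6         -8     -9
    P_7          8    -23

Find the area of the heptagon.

545.375

Apply the surveyor's formula: 2A = Σ (x_i·y_{i+1} − x_{i+1}·y_i), indices taken mod 7.
Σ = (-38.75) + (40) + (460) + (29) + (115.5) + (256) + (229) = 1090.75
Area = |Σ|/2 = 545.375.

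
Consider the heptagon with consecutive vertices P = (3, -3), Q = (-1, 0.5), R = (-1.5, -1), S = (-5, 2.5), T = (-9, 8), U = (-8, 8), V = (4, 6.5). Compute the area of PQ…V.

Apply Gauss's area formula: 2A = Σ (x_i·y_{i+1} − x_{i+1}·y_i), indices taken mod 7.
Σ = (-1.5) + (1.75) + (-8.75) + (-17.5) + (-8) + (-84) + (-31.5) = -149.5
Area = |Σ|/2 = 74.75.

74.75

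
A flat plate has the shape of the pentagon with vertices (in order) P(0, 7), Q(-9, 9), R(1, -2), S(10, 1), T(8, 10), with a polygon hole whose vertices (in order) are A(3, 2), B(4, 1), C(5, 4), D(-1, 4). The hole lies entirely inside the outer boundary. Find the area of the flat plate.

112.5

Outer boundary:
Apply Gauss's area formula: 2A = Σ (x_i·y_{i+1} − x_{i+1}·y_i), indices taken mod 5.
P→Q: (0)(9) − (-9)(7) = 63
Q→R: (-9)(-2) − (1)(9) = 9
R→S: (1)(1) − (10)(-2) = 21
S→T: (10)(10) − (8)(1) = 92
T→P: (8)(7) − (0)(10) = 56
Σ = 241
Area = |Σ|/2 = 120.5.
Hole:
Apply the surveyor's formula: 2A = Σ (x_i·y_{i+1} − x_{i+1}·y_i), indices taken mod 4.
Σ = (-5) + (11) + (24) + (-14) = 16
Area = |Σ|/2 = 8.
Net area = 120.5 − 8 = 112.5.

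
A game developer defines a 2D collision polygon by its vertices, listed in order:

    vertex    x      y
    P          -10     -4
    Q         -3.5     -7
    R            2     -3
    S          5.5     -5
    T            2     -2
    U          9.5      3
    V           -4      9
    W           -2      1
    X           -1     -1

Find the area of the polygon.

Cross-terms: 56, 24.5, 6.5, -1, 25, 97.5, 14, 3, -6  ⇒  Σ = 219.5
Area = |Σ|/2 = 109.75.

109.75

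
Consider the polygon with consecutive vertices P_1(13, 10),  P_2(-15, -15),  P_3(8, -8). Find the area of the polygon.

189.5

P_1→P_2: (13)(-15) − (-15)(10) = -45
P_2→P_3: (-15)(-8) − (8)(-15) = 240
P_3→P_1: (8)(10) − (13)(-8) = 184
Σ = 379
Area = |Σ|/2 = 189.5.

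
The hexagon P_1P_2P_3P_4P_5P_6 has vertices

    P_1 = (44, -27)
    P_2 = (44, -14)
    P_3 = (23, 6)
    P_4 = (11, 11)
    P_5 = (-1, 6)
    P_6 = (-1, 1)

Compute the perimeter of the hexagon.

126

|P_1P_2| = √((0)² + (13)²) = √169 = 13
|P_2P_3| = √((-21)² + (20)²) = √841 = 29
|P_3P_4| = √((-12)² + (5)²) = √169 = 13
|P_4P_5| = √((-12)² + (-5)²) = √169 = 13
|P_5P_6| = √((0)² + (-5)²) = √25 = 5
|P_6P_1| = √((45)² + (-28)²) = √2809 = 53
Perimeter = 13 + 29 + 13 + 13 + 5 + 53 = 126.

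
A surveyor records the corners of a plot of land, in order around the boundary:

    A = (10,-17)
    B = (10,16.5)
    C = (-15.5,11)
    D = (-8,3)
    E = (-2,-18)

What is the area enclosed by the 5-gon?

Apply Gauss's area formula: 2A = Σ (x_i·y_{i+1} − x_{i+1}·y_i), indices taken mod 5.
A→B: (10)(16.5) − (10)(-17) = 335
B→C: (10)(11) − (-15.5)(16.5) = 365.75
C→D: (-15.5)(3) − (-8)(11) = 41.5
D→E: (-8)(-18) − (-2)(3) = 150
E→A: (-2)(-17) − (10)(-18) = 214
Σ = 1106.25
Area = |Σ|/2 = 553.125.

553.125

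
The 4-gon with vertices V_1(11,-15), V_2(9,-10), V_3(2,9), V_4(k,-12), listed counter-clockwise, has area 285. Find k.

-14

Write out the shoelace sum; only the two edges meeting at V_4 involve k:
2·Area = [(2·(-12) − k·9) + (k·(-15) − 11·(-12))] + 126
       = -24·k + 234 = 570
⇒ k = -14.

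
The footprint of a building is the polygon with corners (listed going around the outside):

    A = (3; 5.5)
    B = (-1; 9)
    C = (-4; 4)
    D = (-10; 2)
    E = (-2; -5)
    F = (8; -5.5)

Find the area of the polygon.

131

Apply the shoelace formula: 2A = Σ (x_i·y_{i+1} − x_{i+1}·y_i), indices taken mod 6.
A→B: (3)(9) − (-1)(5.5) = 32.5
B→C: (-1)(4) − (-4)(9) = 32
C→D: (-4)(2) − (-10)(4) = 32
D→E: (-10)(-5) − (-2)(2) = 54
E→F: (-2)(-5.5) − (8)(-5) = 51
F→A: (8)(5.5) − (3)(-5.5) = 60.5
Σ = 262
Area = |Σ|/2 = 131.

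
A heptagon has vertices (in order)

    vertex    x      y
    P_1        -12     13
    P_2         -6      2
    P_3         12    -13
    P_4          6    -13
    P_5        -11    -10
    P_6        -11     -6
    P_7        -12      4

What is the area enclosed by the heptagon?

Apply the shoelace (surveyor's) formula: 2A = Σ (x_i·y_{i+1} − x_{i+1}·y_i), indices taken mod 7.
P_1→P_2: (-12)(2) − (-6)(13) = 54
P_2→P_3: (-6)(-13) − (12)(2) = 54
P_3→P_4: (12)(-13) − (6)(-13) = -78
P_4→P_5: (6)(-10) − (-11)(-13) = -203
P_5→P_6: (-11)(-6) − (-11)(-10) = -44
P_6→P_7: (-11)(4) − (-12)(-6) = -116
P_7→P_1: (-12)(13) − (-12)(4) = -108
Σ = -441
Area = |Σ|/2 = 220.5.

220.5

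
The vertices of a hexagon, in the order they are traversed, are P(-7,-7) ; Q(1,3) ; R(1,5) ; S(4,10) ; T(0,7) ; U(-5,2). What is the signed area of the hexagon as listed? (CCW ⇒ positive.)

45

Apply the surveyor's formula: 2A = Σ (x_i·y_{i+1} − x_{i+1}·y_i), indices taken mod 6.
Cross-terms: -14, 2, -10, 28, 35, 49  ⇒  Σ = 90
Signed area = Σ/2 = 45 (positive ⇒ counter-clockwise traversal).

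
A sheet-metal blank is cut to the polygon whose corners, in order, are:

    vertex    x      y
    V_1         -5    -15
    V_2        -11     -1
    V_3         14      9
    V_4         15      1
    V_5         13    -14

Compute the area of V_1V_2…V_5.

427

Σ = (-160) + (-85) + (-121) + (-223) + (-265) = -854
Area = |Σ|/2 = 427.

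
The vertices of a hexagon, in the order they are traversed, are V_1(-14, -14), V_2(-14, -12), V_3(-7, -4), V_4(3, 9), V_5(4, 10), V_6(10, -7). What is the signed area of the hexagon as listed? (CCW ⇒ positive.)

V_1→V_2: (-14)(-12) − (-14)(-14) = -28
V_2→V_3: (-14)(-4) − (-7)(-12) = -28
V_3→V_4: (-7)(9) − (3)(-4) = -51
V_4→V_5: (3)(10) − (4)(9) = -6
V_5→V_6: (4)(-7) − (10)(10) = -128
V_6→V_1: (10)(-14) − (-14)(-7) = -238
Σ = -479
Signed area = Σ/2 = -239.5 (negative ⇒ clockwise traversal).

-239.5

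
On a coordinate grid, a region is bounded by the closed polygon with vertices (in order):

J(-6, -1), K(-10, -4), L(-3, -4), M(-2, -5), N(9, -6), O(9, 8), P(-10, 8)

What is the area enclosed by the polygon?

Apply the shoelace formula: 2A = Σ (x_i·y_{i+1} − x_{i+1}·y_i), indices taken mod 7.
Cross-terms: 14, 28, 7, 57, 126, 152, 58  ⇒  Σ = 442
Area = |Σ|/2 = 221.

221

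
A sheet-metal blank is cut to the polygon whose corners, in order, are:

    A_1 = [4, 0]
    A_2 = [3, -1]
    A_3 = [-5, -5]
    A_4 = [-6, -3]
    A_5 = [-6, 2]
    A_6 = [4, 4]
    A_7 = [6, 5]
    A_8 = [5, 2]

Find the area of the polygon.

63

Σ = (-4) + (-20) + (-15) + (-30) + (-32) + (-4) + (-13) + (-8) = -126
Area = |Σ|/2 = 63.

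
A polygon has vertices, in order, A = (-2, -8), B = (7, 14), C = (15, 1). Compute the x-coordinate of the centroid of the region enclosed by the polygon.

20/3

Apply Gauss's area formula. First the cross-terms c_i = x_i·y_{i+1} − x_{i+1}·y_i:
  28, -203, -118  ⇒  2A = -293, A = -146.5.
Then Σ (x_i + x_{i+1})·c_i = -5860, so x̄ = -5860 / (6·(-146.5)) = 20/3.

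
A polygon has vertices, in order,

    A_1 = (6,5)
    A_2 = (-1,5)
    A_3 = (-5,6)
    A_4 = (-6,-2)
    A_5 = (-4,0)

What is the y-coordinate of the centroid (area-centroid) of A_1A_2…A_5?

Apply the shoelace formula. First the cross-terms c_i = x_i·y_{i+1} − x_{i+1}·y_i:
  35, 19, 46, -8, -20  ⇒  2A = 72, A = 36.
Then Σ (y_i + y_{i+1})·c_i = 659, so ȳ = 659 / (6·36) = 659/216.

659/216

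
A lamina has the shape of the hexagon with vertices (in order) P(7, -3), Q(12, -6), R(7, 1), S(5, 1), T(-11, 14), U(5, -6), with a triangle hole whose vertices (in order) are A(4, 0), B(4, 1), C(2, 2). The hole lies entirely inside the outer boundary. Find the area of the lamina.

Outer boundary:
Apply the surveyor's formula: 2A = Σ (x_i·y_{i+1} − x_{i+1}·y_i), indices taken mod 6.
Σ = (-6) + (54) + (2) + (81) + (-4) + (27) = 154
Area = |Σ|/2 = 77.
Hole:
A→B: (4)(1) − (4)(0) = 4
B→C: (4)(2) − (2)(1) = 6
C→A: (2)(0) − (4)(2) = -8
Σ = 2
Area = |Σ|/2 = 1.
Net area = 77 − 1 = 76.

76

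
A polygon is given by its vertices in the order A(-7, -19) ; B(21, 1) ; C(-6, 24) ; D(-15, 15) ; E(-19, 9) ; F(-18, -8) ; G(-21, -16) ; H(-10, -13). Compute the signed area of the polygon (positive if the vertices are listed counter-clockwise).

984

A→B: (-7)(1) − (21)(-19) = 392
B→C: (21)(24) − (-6)(1) = 510
C→D: (-6)(15) − (-15)(24) = 270
D→E: (-15)(9) − (-19)(15) = 150
E→F: (-19)(-8) − (-18)(9) = 314
F→G: (-18)(-16) − (-21)(-8) = 120
G→H: (-21)(-13) − (-10)(-16) = 113
H→A: (-10)(-19) − (-7)(-13) = 99
Σ = 1968
Signed area = Σ/2 = 984 (positive ⇒ counter-clockwise traversal).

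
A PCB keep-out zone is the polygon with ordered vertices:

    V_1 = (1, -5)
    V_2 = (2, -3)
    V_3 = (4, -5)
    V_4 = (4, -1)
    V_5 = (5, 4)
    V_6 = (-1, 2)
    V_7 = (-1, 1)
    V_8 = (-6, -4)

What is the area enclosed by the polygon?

Apply the shoelace (surveyor's) formula: 2A = Σ (x_i·y_{i+1} − x_{i+1}·y_i), indices taken mod 8.
Σ = (7) + (2) + (16) + (21) + (14) + (1) + (10) + (34) = 105
Area = |Σ|/2 = 52.5.

52.5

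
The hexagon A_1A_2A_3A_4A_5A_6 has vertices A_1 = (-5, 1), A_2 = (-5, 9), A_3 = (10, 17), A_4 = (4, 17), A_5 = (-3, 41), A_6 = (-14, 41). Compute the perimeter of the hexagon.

108

|A_1A_2| = √((0)² + (8)²) = √64 = 8
|A_2A_3| = √((15)² + (8)²) = √289 = 17
|A_3A_4| = √((-6)² + (0)²) = √36 = 6
|A_4A_5| = √((-7)² + (24)²) = √625 = 25
|A_5A_6| = √((-11)² + (0)²) = √121 = 11
|A_6A_1| = √((9)² + (-40)²) = √1681 = 41
Perimeter = 8 + 17 + 6 + 25 + 11 + 41 = 108.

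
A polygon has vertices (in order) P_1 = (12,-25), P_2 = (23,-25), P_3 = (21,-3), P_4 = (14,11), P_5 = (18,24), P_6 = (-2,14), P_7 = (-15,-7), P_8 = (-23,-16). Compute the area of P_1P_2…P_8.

Apply the shoelace formula: 2A = Σ (x_i·y_{i+1} − x_{i+1}·y_i), indices taken mod 8.
Cross-terms: 275, 456, 273, 138, 300, 224, 79, 767  ⇒  Σ = 2512
Area = |Σ|/2 = 1256.

1256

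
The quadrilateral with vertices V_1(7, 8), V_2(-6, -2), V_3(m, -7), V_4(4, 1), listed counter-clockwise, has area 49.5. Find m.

-10

The doubled signed area Σ (x_i y_{i+1} − x_{i+1} y_i) is linear in m.
With m=0 it equals 129; the coefficient of m is 3 (from the two edges through V_3).
So 3·m + 129 = 2·49.5 = 99 ⇒ m = -10.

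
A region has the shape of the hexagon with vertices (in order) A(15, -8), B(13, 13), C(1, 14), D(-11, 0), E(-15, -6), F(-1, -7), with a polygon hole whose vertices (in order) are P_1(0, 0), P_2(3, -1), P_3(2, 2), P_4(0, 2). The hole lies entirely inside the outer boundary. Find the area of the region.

Outer boundary:
Apply the surveyor's formula: 2A = Σ (x_i·y_{i+1} − x_{i+1}·y_i), indices taken mod 6.
A→B: (15)(13) − (13)(-8) = 299
B→C: (13)(14) − (1)(13) = 169
C→D: (1)(0) − (-11)(14) = 154
D→E: (-11)(-6) − (-15)(0) = 66
E→F: (-15)(-7) − (-1)(-6) = 99
F→A: (-1)(-8) − (15)(-7) = 113
Σ = 900
Area = |Σ|/2 = 450.
Hole:
Apply the shoelace (surveyor's) formula: 2A = Σ (x_i·y_{i+1} − x_{i+1}·y_i), indices taken mod 4.
Σ = (0) + (8) + (4) + (0) = 12
Area = |Σ|/2 = 6.
Net area = 450 − 6 = 444.

444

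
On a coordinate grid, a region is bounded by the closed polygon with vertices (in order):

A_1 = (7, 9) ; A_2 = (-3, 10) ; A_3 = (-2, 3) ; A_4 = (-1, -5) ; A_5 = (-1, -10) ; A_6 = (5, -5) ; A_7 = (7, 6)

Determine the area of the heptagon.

133.5

Apply the surveyor's formula: 2A = Σ (x_i·y_{i+1} − x_{i+1}·y_i), indices taken mod 7.
Σ = (97) + (11) + (13) + (5) + (55) + (65) + (21) = 267
Area = |Σ|/2 = 133.5.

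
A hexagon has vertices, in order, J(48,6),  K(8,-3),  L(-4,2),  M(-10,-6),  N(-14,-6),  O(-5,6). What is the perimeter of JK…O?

|JK| = √((-40)² + (-9)²) = √1681 = 41
|KL| = √((-12)² + (5)²) = √169 = 13
|LM| = √((-6)² + (-8)²) = √100 = 10
|MN| = √((-4)² + (0)²) = √16 = 4
|NO| = √((9)² + (12)²) = √225 = 15
|OJ| = √((53)² + (0)²) = √2809 = 53
Perimeter = 41 + 13 + 10 + 4 + 15 + 53 = 136.

136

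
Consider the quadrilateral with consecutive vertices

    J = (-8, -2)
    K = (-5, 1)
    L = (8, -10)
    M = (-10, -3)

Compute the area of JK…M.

Apply the surveyor's formula: 2A = Σ (x_i·y_{i+1} − x_{i+1}·y_i), indices taken mod 4.
J→K: (-8)(1) − (-5)(-2) = -18
K→L: (-5)(-10) − (8)(1) = 42
L→M: (8)(-3) − (-10)(-10) = -124
M→J: (-10)(-2) − (-8)(-3) = -4
Σ = -104
Area = |Σ|/2 = 52.

52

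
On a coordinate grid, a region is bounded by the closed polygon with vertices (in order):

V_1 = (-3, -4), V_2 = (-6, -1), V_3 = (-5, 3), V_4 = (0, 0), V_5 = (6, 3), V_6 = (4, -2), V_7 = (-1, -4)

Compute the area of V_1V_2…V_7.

V_1→V_2: (-3)(-1) − (-6)(-4) = -21
V_2→V_3: (-6)(3) − (-5)(-1) = -23
V_3→V_4: (-5)(0) − (0)(3) = 0
V_4→V_5: (0)(3) − (6)(0) = 0
V_5→V_6: (6)(-2) − (4)(3) = -24
V_6→V_7: (4)(-4) − (-1)(-2) = -18
V_7→V_1: (-1)(-4) − (-3)(-4) = -8
Σ = -94
Area = |Σ|/2 = 47.

47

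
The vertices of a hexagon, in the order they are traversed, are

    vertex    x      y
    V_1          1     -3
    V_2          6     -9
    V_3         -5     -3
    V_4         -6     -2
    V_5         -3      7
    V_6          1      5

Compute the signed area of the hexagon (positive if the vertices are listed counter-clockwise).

Apply the shoelace (surveyor's) formula: 2A = Σ (x_i·y_{i+1} − x_{i+1}·y_i), indices taken mod 6.
Σ = (9) + (-63) + (-8) + (-48) + (-22) + (-8) = -140
Signed area = Σ/2 = -70 (negative ⇒ clockwise traversal).

-70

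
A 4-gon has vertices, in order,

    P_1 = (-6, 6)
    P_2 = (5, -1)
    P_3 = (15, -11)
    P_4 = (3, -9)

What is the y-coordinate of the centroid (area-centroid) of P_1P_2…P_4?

Apply the shoelace (surveyor's) formula. First the cross-terms c_i = x_i·y_{i+1} − x_{i+1}·y_i:
  -24, -40, -102, -36  ⇒  2A = -202, A = -101.
Then Σ (y_i + y_{i+1})·c_i = 2508, so ȳ = 2508 / (6·(-101)) = -418/101.

-418/101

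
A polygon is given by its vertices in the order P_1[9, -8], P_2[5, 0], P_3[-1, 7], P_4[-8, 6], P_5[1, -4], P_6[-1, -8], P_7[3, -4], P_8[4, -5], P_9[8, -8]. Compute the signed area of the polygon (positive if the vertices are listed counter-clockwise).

Apply the shoelace formula: 2A = Σ (x_i·y_{i+1} − x_{i+1}·y_i), indices taken mod 9.
Σ = (40) + (35) + (50) + (26) + (-12) + (28) + (1) + (8) + (8) = 184
Signed area = Σ/2 = 92 (positive ⇒ counter-clockwise traversal).

92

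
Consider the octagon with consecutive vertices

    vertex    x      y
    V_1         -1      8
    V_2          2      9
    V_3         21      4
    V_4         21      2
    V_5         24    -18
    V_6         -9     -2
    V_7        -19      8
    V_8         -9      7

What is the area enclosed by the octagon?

Apply Gauss's area formula: 2A = Σ (x_i·y_{i+1} − x_{i+1}·y_i), indices taken mod 8.
V_1→V_2: (-1)(9) − (2)(8) = -25
V_2→V_3: (2)(4) − (21)(9) = -181
V_3→V_4: (21)(2) − (21)(4) = -42
V_4→V_5: (21)(-18) − (24)(2) = -426
V_5→V_6: (24)(-2) − (-9)(-18) = -210
V_6→V_7: (-9)(8) − (-19)(-2) = -110
V_7→V_8: (-19)(7) − (-9)(8) = -61
V_8→V_1: (-9)(8) − (-1)(7) = -65
Σ = -1120
Area = |Σ|/2 = 560.

560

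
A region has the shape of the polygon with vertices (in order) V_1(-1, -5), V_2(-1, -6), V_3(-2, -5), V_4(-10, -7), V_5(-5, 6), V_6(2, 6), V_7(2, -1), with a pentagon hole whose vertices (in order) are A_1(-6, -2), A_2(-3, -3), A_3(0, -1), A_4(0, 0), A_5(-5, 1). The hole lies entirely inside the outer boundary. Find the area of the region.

86.5

Outer boundary:
Apply the surveyor's formula: 2A = Σ (x_i·y_{i+1} − x_{i+1}·y_i), indices taken mod 7.
Σ = (1) + (-7) + (-36) + (-95) + (-42) + (-14) + (-11) = -204
Area = |Σ|/2 = 102.
Hole:
Σ = (12) + (3) + (0) + (0) + (16) = 31
Area = |Σ|/2 = 15.5.
Net area = 102 − 15.5 = 86.5.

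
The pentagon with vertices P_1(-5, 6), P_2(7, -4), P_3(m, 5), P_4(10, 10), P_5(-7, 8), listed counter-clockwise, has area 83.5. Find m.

Write out the shoelace sum; only the two edges meeting at P_3 involve m:
2·Area = [(7·5 − m·(-4)) + (m·10 − 10·5)] + 126
       = 14·m + 111 = 167
⇒ m = 4.

4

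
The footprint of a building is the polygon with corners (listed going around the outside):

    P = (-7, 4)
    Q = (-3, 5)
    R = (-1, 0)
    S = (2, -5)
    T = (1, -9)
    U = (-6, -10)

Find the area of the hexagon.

Cross-terms: -23, 5, 5, -13, -64, -94  ⇒  Σ = -184
Area = |Σ|/2 = 92.

92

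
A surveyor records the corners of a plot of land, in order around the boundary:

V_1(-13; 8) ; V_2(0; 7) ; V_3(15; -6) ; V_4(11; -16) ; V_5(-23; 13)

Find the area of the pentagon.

V_1→V_2: (-13)(7) − (0)(8) = -91
V_2→V_3: (0)(-6) − (15)(7) = -105
V_3→V_4: (15)(-16) − (11)(-6) = -174
V_4→V_5: (11)(13) − (-23)(-16) = -225
V_5→V_1: (-23)(8) − (-13)(13) = -15
Σ = -610
Area = |Σ|/2 = 305.

305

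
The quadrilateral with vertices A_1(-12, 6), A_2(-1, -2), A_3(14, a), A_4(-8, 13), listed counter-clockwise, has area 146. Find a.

The doubled signed area Σ (x_i y_{i+1} − x_{i+1} y_i) is linear in a.
With a=0 it equals 348; the coefficient of a is 7 (from the two edges through A_3).
So 7·a + 348 = 2·146 = 292 ⇒ a = -8.

-8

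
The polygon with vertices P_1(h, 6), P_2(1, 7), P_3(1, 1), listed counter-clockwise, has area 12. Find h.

5

The doubled signed area Σ (x_i y_{i+1} − x_{i+1} y_i) is linear in h.
With h=0 it equals -6; the coefficient of h is 6 (from the two edges through P_1).
So 6·h + -6 = 2·12 = 24 ⇒ h = 5.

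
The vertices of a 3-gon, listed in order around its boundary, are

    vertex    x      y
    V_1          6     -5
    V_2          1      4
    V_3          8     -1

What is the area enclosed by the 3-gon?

Σ = (29) + (-33) + (-34) = -38
Area = |Σ|/2 = 19.

19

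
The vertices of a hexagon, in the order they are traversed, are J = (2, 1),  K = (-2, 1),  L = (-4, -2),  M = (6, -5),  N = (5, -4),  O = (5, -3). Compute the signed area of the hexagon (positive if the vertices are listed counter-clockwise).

Cross-terms: 4, 8, 32, 1, 5, 11  ⇒  Σ = 61
Signed area = Σ/2 = 30.5 (positive ⇒ counter-clockwise traversal).

30.5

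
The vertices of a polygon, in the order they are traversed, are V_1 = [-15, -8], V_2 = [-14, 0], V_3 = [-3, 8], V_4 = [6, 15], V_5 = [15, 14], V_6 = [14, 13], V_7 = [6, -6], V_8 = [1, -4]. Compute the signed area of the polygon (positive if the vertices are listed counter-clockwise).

Apply the surveyor's formula: 2A = Σ (x_i·y_{i+1} − x_{i+1}·y_i), indices taken mod 8.
Cross-terms: -112, -112, -93, -141, -1, -162, -18, -68  ⇒  Σ = -707
Signed area = Σ/2 = -353.5 (negative ⇒ clockwise traversal).

-353.5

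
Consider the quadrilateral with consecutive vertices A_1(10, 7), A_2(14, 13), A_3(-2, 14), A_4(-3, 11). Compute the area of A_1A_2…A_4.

71.5

A_1→A_2: (10)(13) − (14)(7) = 32
A_2→A_3: (14)(14) − (-2)(13) = 222
A_3→A_4: (-2)(11) − (-3)(14) = 20
A_4→A_1: (-3)(7) − (10)(11) = -131
Σ = 143
Area = |Σ|/2 = 71.5.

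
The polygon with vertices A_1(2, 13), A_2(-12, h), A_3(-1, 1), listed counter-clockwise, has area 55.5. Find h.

-6

The doubled signed area Σ (x_i y_{i+1} − x_{i+1} y_i) is linear in h.
With h=0 it equals 129; the coefficient of h is 3 (from the two edges through A_2).
So 3·h + 129 = 2·55.5 = 111 ⇒ h = -6.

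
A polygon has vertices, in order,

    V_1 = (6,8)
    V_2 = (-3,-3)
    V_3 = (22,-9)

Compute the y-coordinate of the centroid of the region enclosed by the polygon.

Apply the shoelace (surveyor's) formula. First the cross-terms c_i = x_i·y_{i+1} − x_{i+1}·y_i:
  6, 93, 230  ⇒  2A = 329, A = 164.5.
Then Σ (y_i + y_{i+1})·c_i = -1316, so ȳ = -1316 / (6·164.5) = -4/3.

-4/3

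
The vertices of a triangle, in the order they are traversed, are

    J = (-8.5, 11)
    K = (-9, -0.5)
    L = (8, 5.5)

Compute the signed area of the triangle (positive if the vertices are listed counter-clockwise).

96.25

Apply Gauss's area formula: 2A = Σ (x_i·y_{i+1} − x_{i+1}·y_i), indices taken mod 3.
Σ = (103.25) + (-45.5) + (134.75) = 192.5
Signed area = Σ/2 = 96.25 (positive ⇒ counter-clockwise traversal).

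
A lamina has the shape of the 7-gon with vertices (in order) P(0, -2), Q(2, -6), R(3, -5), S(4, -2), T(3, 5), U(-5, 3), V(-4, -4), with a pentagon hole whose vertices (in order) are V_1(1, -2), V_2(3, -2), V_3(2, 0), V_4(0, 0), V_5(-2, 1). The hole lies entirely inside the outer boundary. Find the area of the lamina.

Outer boundary:
Apply the shoelace (surveyor's) formula: 2A = Σ (x_i·y_{i+1} − x_{i+1}·y_i), indices taken mod 7.
Σ = (4) + (8) + (14) + (26) + (34) + (32) + (8) = 126
Area = |Σ|/2 = 63.
Hole:
Σ = (4) + (4) + (0) + (0) + (3) = 11
Area = |Σ|/2 = 5.5.
Net area = 63 − 5.5 = 57.5.

57.5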